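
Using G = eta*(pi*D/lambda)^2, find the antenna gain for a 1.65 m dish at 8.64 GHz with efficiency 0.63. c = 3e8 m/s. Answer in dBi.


lambda = c/f = 3e8 / 8.64e+09 = 0.03472222 m
G = eta*(pi*D/lambda)^2 = 0.63*(pi*1.65/0.03472222)^2
G = 14040.8422 (linear)
G = 10*log10(14040.8422) = 41.4739 dBi

41.4739 dBi


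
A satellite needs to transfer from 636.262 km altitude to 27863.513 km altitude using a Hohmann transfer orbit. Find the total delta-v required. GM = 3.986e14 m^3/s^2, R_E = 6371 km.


r1 = 7007.2620 km = 7.007262e+06 m
r2 = 34234.5130 km = 3.4234513e+07 m
dv1 = sqrt(mu/r1)*(sqrt(2*r2/(r1+r2)) - 1) = 2175.7720 m/s
dv2 = sqrt(mu/r2)*(1 - sqrt(2*r1/(r1+r2))) = 1423.1144 m/s
total dv = |dv1| + |dv2| = 2175.7720 + 1423.1144 = 3598.8864 m/s = 3.5989 km/s

3.5989 km/s


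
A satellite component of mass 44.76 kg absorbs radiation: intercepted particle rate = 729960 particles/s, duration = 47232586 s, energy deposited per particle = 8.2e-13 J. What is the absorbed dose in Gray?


Total energy deposited = rate * time * E_per
  = 729960 * 47232586 * 8.2e-13 = 28.2719 J
Dose = E_total / mass = 28.2719 / 44.76
Dose = 0.6316326 Gy

0.6316 Gy


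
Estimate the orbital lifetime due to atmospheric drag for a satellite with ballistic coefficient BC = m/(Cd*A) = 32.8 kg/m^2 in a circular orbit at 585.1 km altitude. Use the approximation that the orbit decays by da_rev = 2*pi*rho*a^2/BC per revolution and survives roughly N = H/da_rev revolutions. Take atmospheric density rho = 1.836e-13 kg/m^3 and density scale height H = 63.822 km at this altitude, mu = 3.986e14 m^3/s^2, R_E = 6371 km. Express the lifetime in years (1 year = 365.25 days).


a = R_E + alt = 6956.1000 km = 6.9561e+06 m
da_rev = 2*pi*rho*a^2/BC = 2*pi*1.836e-13*(6.9561e+06)^2/32.8 = 1.701807 m per revolution
N = H/da_rev = 63822.0000 m / 1.701807 m = 37502.4875 revolutions
P = 2*pi*sqrt(a^3/mu) = 5773.7762 s
lifetime = N*P = 37502.4875 * 5773.7762 = 2.1653097e+08 s = 2506.1455 days
years = 2506.1455 / 365.25 = 6.8615 years

6.8615 years


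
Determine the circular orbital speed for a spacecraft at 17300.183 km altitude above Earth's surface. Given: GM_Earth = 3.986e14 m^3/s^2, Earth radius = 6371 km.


r = R_E + alt = 6371.0 + 17300.183 = 23671.1830 km = 2.3671183e+07 m
v = sqrt(mu/r) = sqrt(3.986e14 / 2.3671183e+07) = 4103.5399 m/s = 4.1035 km/s

4.1035 km/s


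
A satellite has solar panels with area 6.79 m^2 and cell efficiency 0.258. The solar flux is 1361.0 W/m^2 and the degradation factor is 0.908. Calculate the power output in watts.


P = area * eta * S * degradation
P = 6.79 * 0.258 * 1361.0 * 0.908
P = 2164.8781 W

2164.8781 W


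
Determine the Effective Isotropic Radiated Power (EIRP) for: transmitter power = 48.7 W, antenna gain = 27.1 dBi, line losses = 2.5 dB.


Pt = 48.7 W = 16.8753 dBW
EIRP = Pt_dBW + Gt - losses = 16.8753 + 27.1 - 2.5 = 41.4753 dBW

41.4753 dBW


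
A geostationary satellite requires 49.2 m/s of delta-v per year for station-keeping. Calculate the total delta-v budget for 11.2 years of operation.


dV = rate * years = 49.2 * 11.2
dV = 551.0400 m/s

551.0400 m/s


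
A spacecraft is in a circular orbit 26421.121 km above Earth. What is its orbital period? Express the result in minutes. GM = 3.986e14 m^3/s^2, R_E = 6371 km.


r = 32792.1210 km = 3.2792121e+07 m
T = 2*pi*sqrt(r^3/mu) = 2*pi*sqrt(3.5262128e+22 / 3.986e14)
T = 59097.0065 s = 984.9501 min

984.9501 minutes


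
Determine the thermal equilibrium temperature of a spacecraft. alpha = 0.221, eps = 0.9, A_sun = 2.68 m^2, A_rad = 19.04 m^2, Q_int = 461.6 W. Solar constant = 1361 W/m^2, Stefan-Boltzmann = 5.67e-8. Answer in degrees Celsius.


Numerator = alpha*S*A_sun + Q_int = 0.221*1361*2.68 + 461.6 = 1267.6931 W
Denominator = eps*sigma*A_rad = 0.9*5.67e-8*19.04 = 9.716112e-07 W/K^4
T^4 = 1.3047329e+09 K^4
T = 190.0555 K = -83.0945 C

-83.0945 degrees Celsius


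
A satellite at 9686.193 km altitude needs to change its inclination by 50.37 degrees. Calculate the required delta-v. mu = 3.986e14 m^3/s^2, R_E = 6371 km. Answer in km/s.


r = 16057.1930 km = 1.6057193e+07 m
V = sqrt(mu/r) = 4982.3454 m/s
di = 50.37 deg = 0.8791223 rad
dV = 2*V*sin(di/2) = 2*4982.3454*sin(0.4395612)
dV = 4240.3984 m/s = 4.2404 km/s

4.2404 km/s


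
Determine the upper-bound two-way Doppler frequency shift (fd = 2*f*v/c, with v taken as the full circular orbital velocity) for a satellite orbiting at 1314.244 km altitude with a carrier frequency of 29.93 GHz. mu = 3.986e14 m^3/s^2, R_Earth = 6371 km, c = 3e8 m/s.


r = 7.685244e+06 m
v = sqrt(mu/r) = 7201.7794 m/s (worst-case radial velocity)
f = 29.93 GHz = 2.993e+10 Hz
fd = 2*f*v/c = 2*2.993e+10*7201.7794/3.0e+08
fd = 1.4369951e+06 Hz

1.4370e+06 Hz


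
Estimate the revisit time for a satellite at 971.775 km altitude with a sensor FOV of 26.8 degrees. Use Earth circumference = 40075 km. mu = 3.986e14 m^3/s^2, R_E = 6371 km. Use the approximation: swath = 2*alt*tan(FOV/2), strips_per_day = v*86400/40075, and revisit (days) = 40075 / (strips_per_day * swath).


swath = 2*971.775*tan(0.2338741) = 463.0189 km
v = sqrt(mu/r) = 7367.8120 m/s = 7.3678 km/s
strips/day = v*86400/40075 = 7.3678*86400/40075 = 15.8847
coverage/day = strips * swath = 15.8847 * 463.0189 = 7354.9121 km
revisit = 40075 / 7354.9121 = 5.4487 days

5.4487 days


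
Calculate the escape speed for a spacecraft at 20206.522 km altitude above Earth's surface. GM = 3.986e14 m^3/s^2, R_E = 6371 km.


r = 6371.0 + 20206.522 = 26577.5220 km = 2.6577522e+07 m
v_esc = sqrt(2*mu/r) = sqrt(2*3.986e14 / 2.6577522e+07)
v_esc = 5476.7939 m/s = 5.4768 km/s

5.4768 km/s


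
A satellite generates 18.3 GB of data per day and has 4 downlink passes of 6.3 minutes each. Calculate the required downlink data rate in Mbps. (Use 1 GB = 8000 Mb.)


total contact time = 4 * 6.3 * 60 = 1512.0000 s
data = 18.3 GB = 146400.0000 Mb
rate = 146400.0000 / 1512.0000 = 96.8254 Mbps

96.8254 Mbps


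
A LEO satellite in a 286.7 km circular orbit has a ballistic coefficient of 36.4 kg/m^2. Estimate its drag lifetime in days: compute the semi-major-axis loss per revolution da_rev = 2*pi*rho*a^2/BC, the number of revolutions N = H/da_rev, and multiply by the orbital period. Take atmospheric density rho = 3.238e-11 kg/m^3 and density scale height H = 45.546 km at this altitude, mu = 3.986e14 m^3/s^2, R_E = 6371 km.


a = R_E + alt = 6657.7000 km = 6.6577e+06 m
da_rev = 2*pi*rho*a^2/BC = 2*pi*3.238e-11*(6.6577e+06)^2/36.4 = 247.744358 m per revolution
N = H/da_rev = 45546.0000 m / 247.744358 m = 183.8427 revolutions
P = 2*pi*sqrt(a^3/mu) = 5406.2678 s
lifetime = N*P = 183.8427 * 5406.2678 = 993903.0493 s = 11.5035 days

11.5035 days


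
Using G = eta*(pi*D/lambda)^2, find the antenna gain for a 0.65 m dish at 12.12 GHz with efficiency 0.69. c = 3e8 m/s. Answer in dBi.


lambda = c/f = 3e8 / 1.212e+10 = 0.02475248 m
G = eta*(pi*D/lambda)^2 = 0.69*(pi*0.65/0.02475248)^2
G = 4696.1102 (linear)
G = 10*log10(4696.1102) = 36.7174 dBi

36.7174 dBi


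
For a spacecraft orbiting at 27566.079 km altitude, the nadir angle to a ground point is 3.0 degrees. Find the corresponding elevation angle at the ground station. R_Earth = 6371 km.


r = R_E + alt = 33937.0790 km
Law of sines in the satellite / Earth-center / ground-point triangle:
  sin(nadir)/R_E = sin(90 + el)/r  =>  cos(el) = (r/R_E)*sin(nadir)
cos(el) = (33937.0790 / 6371.0000) * sin(3.0 deg) = 0.2787835
el = arccos(0.2787835) = 73.8124 deg
(Earth-central angle = 90 - nadir - el = 13.1876 deg)

73.8124 degrees


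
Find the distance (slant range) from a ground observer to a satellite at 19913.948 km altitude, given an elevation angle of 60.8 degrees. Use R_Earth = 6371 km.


h = 19913.948 km, el = 60.8 deg
d = -R_E*sin(el) + sqrt((R_E*sin(el))^2 + 2*R_E*h + h^2)
d = -6371.0000*sin(1.0612) + sqrt((6371.0000*0.8729221)^2 + 2*6371.0000*19913.948 + 19913.948^2)
d = 20539.1474 km

20539.1474 km


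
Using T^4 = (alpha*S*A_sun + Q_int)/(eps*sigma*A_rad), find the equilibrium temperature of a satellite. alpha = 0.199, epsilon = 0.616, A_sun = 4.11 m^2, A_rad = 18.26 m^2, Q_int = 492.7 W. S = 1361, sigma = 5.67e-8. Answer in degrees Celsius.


Numerator = alpha*S*A_sun + Q_int = 0.199*1361*4.11 + 492.7 = 1605.8483 W
Denominator = eps*sigma*A_rad = 0.616*5.67e-8*18.26 = 6.3777067e-07 W/K^4
T^4 = 2.5179086e+09 K^4
T = 224.0062 K = -49.1438 C

-49.1438 degrees Celsius


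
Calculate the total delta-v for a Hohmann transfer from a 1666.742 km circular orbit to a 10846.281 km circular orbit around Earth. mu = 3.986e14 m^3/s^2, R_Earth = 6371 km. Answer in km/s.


r1 = 8037.7420 km = 8.037742e+06 m
r2 = 17217.2810 km = 1.7217281e+07 m
dv1 = sqrt(mu/r1)*(sqrt(2*r2/(r1+r2)) - 1) = 1180.8094 m/s
dv2 = sqrt(mu/r2)*(1 - sqrt(2*r1/(r1+r2))) = 972.7737 m/s
total dv = |dv1| + |dv2| = 1180.8094 + 972.7737 = 2153.5831 m/s = 2.1536 km/s

2.1536 km/s


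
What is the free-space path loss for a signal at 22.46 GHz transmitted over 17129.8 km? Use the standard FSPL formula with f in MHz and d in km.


f = 22.46 GHz = 22460.0000 MHz
d = 17129.8 km
FSPL = 32.44 + 20*log10(22460.0000) + 20*log10(17129.8)
FSPL = 32.44 + 87.0282 + 84.6750
FSPL = 204.1432 dB

204.1432 dB


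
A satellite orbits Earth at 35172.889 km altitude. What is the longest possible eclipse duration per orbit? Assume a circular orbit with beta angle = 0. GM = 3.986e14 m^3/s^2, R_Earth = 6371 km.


r = 41543.8890 km
T = 1404.4966 min
Eclipse fraction = arcsin(R_E/r)/pi = arcsin(6371.0000/41543.8890)/pi
= arcsin(0.1533559)/pi = 0.04900809
Eclipse duration = 0.04900809 * 1404.4966 = 68.8317 min

68.8317 minutes


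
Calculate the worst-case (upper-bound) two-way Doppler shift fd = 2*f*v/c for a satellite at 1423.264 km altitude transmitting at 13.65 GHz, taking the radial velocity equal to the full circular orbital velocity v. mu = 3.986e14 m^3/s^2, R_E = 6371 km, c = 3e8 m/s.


r = 7.794264e+06 m
v = sqrt(mu/r) = 7151.2357 m/s (worst-case radial velocity)
f = 13.65 GHz = 1.365e+10 Hz
fd = 2*f*v/c = 2*1.365e+10*7151.2357/3.0e+08
fd = 650762.4472 Hz

650762.4472 Hz


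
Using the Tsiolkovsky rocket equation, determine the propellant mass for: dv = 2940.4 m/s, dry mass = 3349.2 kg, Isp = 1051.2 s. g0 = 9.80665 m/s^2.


ve = Isp * g0 = 1051.2 * 9.80665 = 10308.750480 m/s
mass ratio = exp(dv/ve) = exp(2940.4/10308.750480) = 1.33007244
m_prop = m_dry * (mr - 1) = 3349.2 * (1.33007244 - 1)
m_prop = 1105.4786 kg

1105.4786 kg


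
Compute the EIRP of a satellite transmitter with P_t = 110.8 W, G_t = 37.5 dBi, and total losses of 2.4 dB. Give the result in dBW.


Pt = 110.8 W = 20.4454 dBW
EIRP = Pt_dBW + Gt - losses = 20.4454 + 37.5 - 2.4 = 55.5454 dBW

55.5454 dBW


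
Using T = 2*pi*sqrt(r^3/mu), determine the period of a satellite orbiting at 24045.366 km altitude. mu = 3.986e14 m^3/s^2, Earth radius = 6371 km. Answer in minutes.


r = 30416.3660 km = 3.0416366e+07 m
T = 2*pi*sqrt(r^3/mu) = 2*pi*sqrt(2.8139863e+22 / 3.986e14)
T = 52792.4977 s = 879.8750 min

879.8750 minutes


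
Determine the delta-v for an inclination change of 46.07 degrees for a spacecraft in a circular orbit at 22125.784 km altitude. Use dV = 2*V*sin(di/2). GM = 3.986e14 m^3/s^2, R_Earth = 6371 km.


r = 28496.7840 km = 2.8496784e+07 m
V = sqrt(mu/r) = 3739.9924 m/s
di = 46.07 deg = 0.8040732 rad
dV = 2*V*sin(di/2) = 2*3739.9924*sin(0.4020366)
dV = 2926.8684 m/s = 2.9269 km/s

2.9269 km/s


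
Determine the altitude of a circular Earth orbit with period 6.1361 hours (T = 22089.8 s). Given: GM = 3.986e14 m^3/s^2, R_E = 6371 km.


T = 22089.8 s
r = (mu*T^2/(4*pi^2))^(1/3) = (3.986e14 * 22089.8^2 / (4*pi^2))^(1/3)
r = 1.7015852e+07 m = 17015.8523 km
alt = r - R_E = 17015.8523 - 6371 = 10644.8523 km

10644.8523 km


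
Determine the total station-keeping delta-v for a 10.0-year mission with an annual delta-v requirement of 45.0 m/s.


dV = rate * years = 45.0 * 10.0
dV = 450.0000 m/s

450.0000 m/s


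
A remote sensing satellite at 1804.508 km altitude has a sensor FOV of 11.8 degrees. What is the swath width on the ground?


FOV = 11.8 deg = 0.2059489 rad
swath = 2 * alt * tan(FOV/2) = 2 * 1804.508 * tan(0.1029744)
swath = 2 * 1804.508 * 0.1033399
swath = 372.9555 km

372.9555 km


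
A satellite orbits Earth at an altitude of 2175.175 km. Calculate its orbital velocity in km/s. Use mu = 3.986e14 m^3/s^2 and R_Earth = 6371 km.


r = R_E + alt = 6371.0 + 2175.175 = 8546.1750 km = 8.546175e+06 m
v = sqrt(mu/r) = sqrt(3.986e14 / 8.546175e+06) = 6829.4032 m/s = 6.8294 km/s

6.8294 km/s


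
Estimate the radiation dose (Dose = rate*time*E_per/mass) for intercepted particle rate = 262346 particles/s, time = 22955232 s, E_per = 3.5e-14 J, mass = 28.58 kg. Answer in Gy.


Total energy deposited = rate * time * E_per
  = 262346 * 22955232 * 3.5e-14 = 0.2107775 J
Dose = E_total / mass = 0.2107775 / 28.58
Dose = 0.007374999 Gy

0.0074 Gy


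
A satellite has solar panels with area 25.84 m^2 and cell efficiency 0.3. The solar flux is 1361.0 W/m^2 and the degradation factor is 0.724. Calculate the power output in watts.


P = area * eta * S * degradation
P = 25.84 * 0.3 * 1361.0 * 0.724
P = 7638.5417 W

7638.5417 W


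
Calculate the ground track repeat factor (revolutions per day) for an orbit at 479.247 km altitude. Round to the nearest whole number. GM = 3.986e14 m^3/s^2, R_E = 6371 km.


r = 6.850247e+06 m
T = 2*pi*sqrt(r^3/mu) = 5642.4870 s = 94.0415 min
revs/day = 1440 / 94.0415 = 15.3124
Rounded: 15 revolutions per day

15 revolutions per day


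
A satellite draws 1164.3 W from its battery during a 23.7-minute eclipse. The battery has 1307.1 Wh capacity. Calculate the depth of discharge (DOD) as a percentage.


E_used = P * t / 60 = 1164.3 * 23.7 / 60 = 459.8985 Wh
DOD = E_used / E_total * 100 = 459.8985 / 1307.1 * 100
DOD = 35.1846 %

35.1846 %


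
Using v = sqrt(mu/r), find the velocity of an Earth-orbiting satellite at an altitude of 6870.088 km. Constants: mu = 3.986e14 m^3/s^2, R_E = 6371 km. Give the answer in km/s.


r = R_E + alt = 6371.0 + 6870.088 = 13241.0880 km = 1.3241088e+07 m
v = sqrt(mu/r) = sqrt(3.986e14 / 1.3241088e+07) = 5486.6444 m/s = 5.4866 km/s

5.4866 km/s


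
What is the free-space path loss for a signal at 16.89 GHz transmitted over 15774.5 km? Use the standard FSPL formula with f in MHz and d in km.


f = 16.89 GHz = 16890.0000 MHz
d = 15774.5 km
FSPL = 32.44 + 20*log10(16890.0000) + 20*log10(15774.5)
FSPL = 32.44 + 84.5526 + 83.9591
FSPL = 200.9517 dB

200.9517 dB


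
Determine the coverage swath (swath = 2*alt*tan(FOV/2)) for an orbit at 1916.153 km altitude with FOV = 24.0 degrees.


FOV = 24.0 deg = 0.418879 rad
swath = 2 * alt * tan(FOV/2) = 2 * 1916.153 * tan(0.2094395)
swath = 2 * 1916.153 * 0.2125566
swath = 814.5818 km

814.5818 km


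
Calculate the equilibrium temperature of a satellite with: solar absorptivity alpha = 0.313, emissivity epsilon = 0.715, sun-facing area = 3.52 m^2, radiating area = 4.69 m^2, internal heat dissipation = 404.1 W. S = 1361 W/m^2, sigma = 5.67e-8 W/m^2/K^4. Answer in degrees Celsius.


Numerator = alpha*S*A_sun + Q_int = 0.313*1361*3.52 + 404.1 = 1903.5954 W
Denominator = eps*sigma*A_rad = 0.715*5.67e-8*4.69 = 1.9013495e-07 W/K^4
T^4 = 1.0011812e+10 K^4
T = 316.3211 K = 43.1711 C

43.1711 degrees Celsius


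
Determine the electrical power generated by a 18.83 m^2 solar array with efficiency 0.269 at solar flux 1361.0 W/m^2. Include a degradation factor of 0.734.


P = area * eta * S * degradation
P = 18.83 * 0.269 * 1361.0 * 0.734
P = 5060.0730 W

5060.0730 W


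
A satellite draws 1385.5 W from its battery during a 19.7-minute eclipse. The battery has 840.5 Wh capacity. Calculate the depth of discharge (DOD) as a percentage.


E_used = P * t / 60 = 1385.5 * 19.7 / 60 = 454.9058 Wh
DOD = E_used / E_total * 100 = 454.9058 / 840.5 * 100
DOD = 54.1232 %

54.1232 %


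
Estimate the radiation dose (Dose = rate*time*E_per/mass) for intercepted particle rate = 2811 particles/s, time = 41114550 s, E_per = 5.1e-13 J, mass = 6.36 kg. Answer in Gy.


Total energy deposited = rate * time * E_per
  = 2811 * 41114550 * 5.1e-13 = 0.05894223 J
Dose = E_total / mass = 0.05894223 / 6.36
Dose = 0.009267646 Gy

0.0093 Gy


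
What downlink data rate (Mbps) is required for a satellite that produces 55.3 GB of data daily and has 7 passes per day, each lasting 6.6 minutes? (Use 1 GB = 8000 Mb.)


total contact time = 7 * 6.6 * 60 = 2772.0000 s
data = 55.3 GB = 442400.0000 Mb
rate = 442400.0000 / 2772.0000 = 159.5960 Mbps

159.5960 Mbps


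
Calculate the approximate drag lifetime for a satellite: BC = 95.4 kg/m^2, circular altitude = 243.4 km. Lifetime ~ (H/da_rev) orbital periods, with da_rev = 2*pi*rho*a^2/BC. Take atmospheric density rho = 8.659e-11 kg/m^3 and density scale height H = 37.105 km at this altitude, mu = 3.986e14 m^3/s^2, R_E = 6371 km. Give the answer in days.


a = R_E + alt = 6614.4000 km = 6.6144e+06 m
da_rev = 2*pi*rho*a^2/BC = 2*pi*8.659e-11*(6.6144e+06)^2/95.4 = 249.505511 m per revolution
N = H/da_rev = 37105.0000 m / 249.505511 m = 148.7141 revolutions
P = 2*pi*sqrt(a^3/mu) = 5353.6121 s
lifetime = N*P = 148.7141 * 5353.6121 = 796157.8771 s = 9.2148 days

9.2148 days


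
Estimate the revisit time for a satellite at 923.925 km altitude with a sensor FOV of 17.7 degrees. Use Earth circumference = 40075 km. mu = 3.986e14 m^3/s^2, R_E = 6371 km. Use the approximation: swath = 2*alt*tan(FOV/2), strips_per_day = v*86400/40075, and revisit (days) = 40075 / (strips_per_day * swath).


swath = 2*923.925*tan(0.1544616) = 287.7137 km
v = sqrt(mu/r) = 7391.9366 m/s = 7.3919 km/s
strips/day = v*86400/40075 = 7.3919*86400/40075 = 15.9367
coverage/day = strips * swath = 15.9367 * 287.7137 = 4585.2077 km
revisit = 40075 / 4585.2077 = 8.7401 days

8.7401 days


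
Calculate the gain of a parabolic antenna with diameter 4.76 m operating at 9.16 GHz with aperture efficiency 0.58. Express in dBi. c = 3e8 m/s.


lambda = c/f = 3e8 / 9.16e+09 = 0.03275109 m
G = eta*(pi*D/lambda)^2 = 0.58*(pi*4.76/0.03275109)^2
G = 120917.7569 (linear)
G = 10*log10(120917.7569) = 50.8249 dBi

50.8249 dBi


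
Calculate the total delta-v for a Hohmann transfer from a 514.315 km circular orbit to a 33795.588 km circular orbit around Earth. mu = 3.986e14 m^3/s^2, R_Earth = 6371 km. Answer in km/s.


r1 = 6885.3150 km = 6.885315e+06 m
r2 = 40166.5880 km = 4.0166588e+07 m
dv1 = sqrt(mu/r1)*(sqrt(2*r2/(r1+r2)) - 1) = 2333.1787 m/s
dv2 = sqrt(mu/r2)*(1 - sqrt(2*r1/(r1+r2))) = 1445.9705 m/s
total dv = |dv1| + |dv2| = 2333.1787 + 1445.9705 = 3779.1491 m/s = 3.7791 km/s

3.7791 km/s


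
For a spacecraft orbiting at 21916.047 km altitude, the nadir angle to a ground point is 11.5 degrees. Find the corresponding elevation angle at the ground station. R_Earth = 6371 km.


r = R_E + alt = 28287.0470 km
Law of sines in the satellite / Earth-center / ground-point triangle:
  sin(nadir)/R_E = sin(90 + el)/r  =>  cos(el) = (r/R_E)*sin(nadir)
cos(el) = (28287.0470 / 6371.0000) * sin(11.5 deg) = 0.8851876
el = arccos(0.8851876) = 27.7254 deg
(Earth-central angle = 90 - nadir - el = 50.7746 deg)

27.7254 degrees


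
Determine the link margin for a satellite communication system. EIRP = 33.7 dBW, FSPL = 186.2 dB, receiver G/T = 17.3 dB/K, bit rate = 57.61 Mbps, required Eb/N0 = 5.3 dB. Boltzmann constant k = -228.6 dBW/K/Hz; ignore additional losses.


C/N0 = EIRP - FSPL + G/T - k = 33.7 - 186.2 + 17.3 - (-228.6)
C/N0 = 93.4000 dB-Hz
R_b = 57.61 Mbps = 5.761e+07 bps -> 10*log10(R_b) = 77.6050 dB-Hz
Eb/N0 = C/N0 - 10*log10(R_b) = 93.4000 - 77.6050 = 15.7950 dB
Margin = Eb/N0 - Eb/N0_req = 15.7950 - 5.3 = 10.4950 dB (link closes)

10.4950 dB


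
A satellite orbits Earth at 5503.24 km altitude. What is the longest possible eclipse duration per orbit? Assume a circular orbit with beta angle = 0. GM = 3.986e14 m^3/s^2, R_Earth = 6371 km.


r = 11874.2400 km
T = 214.6193 min
Eclipse fraction = arcsin(R_E/r)/pi = arcsin(6371.0000/11874.2400)/pi
= arcsin(0.5365396)/pi = 0.1802688
Eclipse duration = 0.1802688 * 214.6193 = 38.6892 min

38.6892 minutes


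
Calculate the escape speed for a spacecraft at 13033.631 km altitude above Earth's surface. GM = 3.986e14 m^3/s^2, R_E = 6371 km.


r = 6371.0 + 13033.631 = 19404.6310 km = 1.9404631e+07 m
v_esc = sqrt(2*mu/r) = sqrt(2*3.986e14 / 1.9404631e+07)
v_esc = 6409.6003 m/s = 6.4096 km/s

6.4096 km/s


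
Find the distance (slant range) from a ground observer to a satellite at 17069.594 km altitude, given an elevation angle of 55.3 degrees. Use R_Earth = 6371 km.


h = 17069.594 km, el = 55.3 deg
d = -R_E*sin(el) + sqrt((R_E*sin(el))^2 + 2*R_E*h + h^2)
d = -6371.0000*sin(0.9651671) + sqrt((6371.0000*0.822144)^2 + 2*6371.0000*17069.594 + 17069.594^2)
d = 17920.4275 km

17920.4275 km


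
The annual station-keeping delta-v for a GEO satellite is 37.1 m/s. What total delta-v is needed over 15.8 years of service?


dV = rate * years = 37.1 * 15.8
dV = 586.1800 m/s

586.1800 m/s


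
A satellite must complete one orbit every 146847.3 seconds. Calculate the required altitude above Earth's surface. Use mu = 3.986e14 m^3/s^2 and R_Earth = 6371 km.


T = 146847.3 s
r = (mu*T^2/(4*pi^2))^(1/3) = (3.986e14 * 146847.3^2 / (4*pi^2))^(1/3)
r = 6.0159354e+07 m = 60159.3539 km
alt = r - R_E = 60159.3539 - 6371 = 53788.3539 km

53788.3539 km


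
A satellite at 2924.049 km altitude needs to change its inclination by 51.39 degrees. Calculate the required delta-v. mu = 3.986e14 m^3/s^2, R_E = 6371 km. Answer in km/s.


r = 9295.0490 km = 9.295049e+06 m
V = sqrt(mu/r) = 6548.5147 m/s
di = 51.39 deg = 0.8969247 rad
dV = 2*V*sin(di/2) = 2*6548.5147*sin(0.4484624)
dV = 5678.6159 m/s = 5.6786 km/s

5.6786 km/s


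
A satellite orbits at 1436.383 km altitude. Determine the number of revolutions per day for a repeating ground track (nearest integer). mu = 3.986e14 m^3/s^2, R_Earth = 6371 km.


r = 7.807383e+06 m
T = 2*pi*sqrt(r^3/mu) = 6865.4569 s = 114.4243 min
revs/day = 1440 / 114.4243 = 12.5847
Rounded: 13 revolutions per day

13 revolutions per day


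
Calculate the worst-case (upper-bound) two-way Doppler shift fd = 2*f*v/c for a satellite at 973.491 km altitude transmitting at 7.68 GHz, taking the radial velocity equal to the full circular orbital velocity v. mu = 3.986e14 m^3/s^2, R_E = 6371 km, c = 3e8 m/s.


r = 7.344491e+06 m
v = sqrt(mu/r) = 7366.9512 m/s (worst-case radial velocity)
f = 7.68 GHz = 7.68e+09 Hz
fd = 2*f*v/c = 2*7.68e+09*7366.9512/3.0e+08
fd = 377187.9038 Hz

377187.9038 Hz


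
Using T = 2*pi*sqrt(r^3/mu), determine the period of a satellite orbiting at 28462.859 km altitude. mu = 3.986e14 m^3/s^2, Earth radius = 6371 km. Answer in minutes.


r = 34833.8590 km = 3.4833859e+07 m
T = 2*pi*sqrt(r^3/mu) = 2*pi*sqrt(4.2267326e+22 / 3.986e14)
T = 64701.3892 s = 1078.3565 min

1078.3565 minutes


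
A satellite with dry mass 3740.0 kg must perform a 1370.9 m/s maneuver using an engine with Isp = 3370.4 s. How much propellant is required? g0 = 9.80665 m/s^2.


ve = Isp * g0 = 3370.4 * 9.80665 = 33052.333160 m/s
mass ratio = exp(dv/ve) = exp(1370.9/33052.333160) = 1.04234882
m_prop = m_dry * (mr - 1) = 3740.0 * (1.04234882 - 1)
m_prop = 158.3846 kg

158.3846 kg


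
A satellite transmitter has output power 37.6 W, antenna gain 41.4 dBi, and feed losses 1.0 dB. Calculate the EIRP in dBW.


Pt = 37.6 W = 15.7519 dBW
EIRP = Pt_dBW + Gt - losses = 15.7519 + 41.4 - 1.0 = 56.1519 dBW

56.1519 dBW


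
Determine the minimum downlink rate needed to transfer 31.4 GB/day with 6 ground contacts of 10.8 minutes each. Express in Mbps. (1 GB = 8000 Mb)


total contact time = 6 * 10.8 * 60 = 3888.0000 s
data = 31.4 GB = 251200.0000 Mb
rate = 251200.0000 / 3888.0000 = 64.6091 Mbps

64.6091 Mbps


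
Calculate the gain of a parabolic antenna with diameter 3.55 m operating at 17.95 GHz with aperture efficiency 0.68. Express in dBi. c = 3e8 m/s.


lambda = c/f = 3e8 / 1.795e+10 = 0.01671309 m
G = eta*(pi*D/lambda)^2 = 0.68*(pi*3.55/0.01671309)^2
G = 302797.1343 (linear)
G = 10*log10(302797.1343) = 54.8115 dBi

54.8115 dBi


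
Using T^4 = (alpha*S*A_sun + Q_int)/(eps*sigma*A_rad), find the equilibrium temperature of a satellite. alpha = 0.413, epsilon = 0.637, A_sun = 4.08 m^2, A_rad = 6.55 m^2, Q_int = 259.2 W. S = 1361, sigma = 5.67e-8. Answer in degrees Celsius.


Numerator = alpha*S*A_sun + Q_int = 0.413*1361*4.08 + 259.2 = 2552.5394 W
Denominator = eps*sigma*A_rad = 0.637*5.67e-8*6.55 = 2.3657224e-07 W/K^4
T^4 = 1.0789683e+10 K^4
T = 322.2940 K = 49.1440 C

49.1440 degrees Celsius


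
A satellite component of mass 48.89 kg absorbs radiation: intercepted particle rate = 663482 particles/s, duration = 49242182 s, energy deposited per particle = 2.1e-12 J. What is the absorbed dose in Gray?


Total energy deposited = rate * time * E_per
  = 663482 * 49242182 * 2.1e-12 = 68.6097 J
Dose = E_total / mass = 68.6097 / 48.89
Dose = 1.4033 Gy

1.4033 Gy


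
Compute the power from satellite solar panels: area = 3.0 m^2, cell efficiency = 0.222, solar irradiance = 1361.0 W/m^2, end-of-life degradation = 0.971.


P = area * eta * S * degradation
P = 3.0 * 0.222 * 1361.0 * 0.971
P = 880.1396 W

880.1396 W


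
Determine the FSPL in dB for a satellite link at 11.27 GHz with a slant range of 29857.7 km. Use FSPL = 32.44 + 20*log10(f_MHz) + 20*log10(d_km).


f = 11.27 GHz = 11270.0000 MHz
d = 29857.7 km
FSPL = 32.44 + 20*log10(11270.0000) + 20*log10(29857.7)
FSPL = 32.44 + 81.0385 + 89.5011
FSPL = 202.9796 dB

202.9796 dB


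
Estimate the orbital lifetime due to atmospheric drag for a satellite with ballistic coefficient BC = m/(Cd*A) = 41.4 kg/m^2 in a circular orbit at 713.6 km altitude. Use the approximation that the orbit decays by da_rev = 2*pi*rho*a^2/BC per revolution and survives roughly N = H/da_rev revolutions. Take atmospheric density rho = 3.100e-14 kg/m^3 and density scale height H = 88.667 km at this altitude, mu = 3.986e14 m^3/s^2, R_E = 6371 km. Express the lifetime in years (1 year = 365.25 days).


a = R_E + alt = 7084.6000 km = 7.0846e+06 m
da_rev = 2*pi*rho*a^2/BC = 2*pi*3.100e-14*(7.0846e+06)^2/41.4 = 0.236141268 m per revolution
N = H/da_rev = 88667.0000 m / 0.236141268 m = 375482.8658 revolutions
P = 2*pi*sqrt(a^3/mu) = 5934.5012 s
lifetime = N*P = 375482.8658 * 5934.5012 = 2.2283035e+09 s = 25790.5501 days
years = 25790.5501 / 365.25 = 70.6107 years

70.6107 years


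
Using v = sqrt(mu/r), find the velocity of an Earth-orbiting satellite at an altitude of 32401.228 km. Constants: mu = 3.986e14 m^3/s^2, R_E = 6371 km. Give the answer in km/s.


r = R_E + alt = 6371.0 + 32401.228 = 38772.2280 km = 3.8772228e+07 m
v = sqrt(mu/r) = sqrt(3.986e14 / 3.8772228e+07) = 3206.3304 m/s = 3.2063 km/s

3.2063 km/s


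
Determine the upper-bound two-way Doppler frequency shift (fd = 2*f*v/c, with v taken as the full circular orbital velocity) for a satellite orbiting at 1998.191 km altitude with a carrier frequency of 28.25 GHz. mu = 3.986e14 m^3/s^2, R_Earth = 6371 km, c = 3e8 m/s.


r = 8.369191e+06 m
v = sqrt(mu/r) = 6901.2365 m/s (worst-case radial velocity)
f = 28.25 GHz = 2.825e+10 Hz
fd = 2*f*v/c = 2*2.825e+10*6901.2365/3.0e+08
fd = 1.2997329e+06 Hz

1.2997e+06 Hz


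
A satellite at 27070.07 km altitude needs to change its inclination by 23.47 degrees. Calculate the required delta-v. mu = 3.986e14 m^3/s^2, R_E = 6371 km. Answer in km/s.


r = 33441.0700 km = 3.344107e+07 m
V = sqrt(mu/r) = 3452.4593 m/s
di = 23.47 deg = 0.4096288 rad
dV = 2*V*sin(di/2) = 2*3452.4593*sin(0.2048144)
dV = 1404.3598 m/s = 1.4044 km/s

1.4044 km/s


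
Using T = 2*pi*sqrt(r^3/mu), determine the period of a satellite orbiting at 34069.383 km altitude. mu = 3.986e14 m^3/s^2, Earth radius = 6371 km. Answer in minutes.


r = 40440.3830 km = 4.0440383e+07 m
T = 2*pi*sqrt(r^3/mu) = 2*pi*sqrt(6.6137196e+22 / 3.986e14)
T = 80934.5789 s = 1348.9096 min

1348.9096 minutes


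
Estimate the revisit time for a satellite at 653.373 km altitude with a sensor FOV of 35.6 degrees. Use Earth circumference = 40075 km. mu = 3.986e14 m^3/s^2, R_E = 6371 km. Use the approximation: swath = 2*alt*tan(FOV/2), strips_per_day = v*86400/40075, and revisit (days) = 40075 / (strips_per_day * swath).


swath = 2*653.373*tan(0.3106686) = 419.5502 km
v = sqrt(mu/r) = 7532.9462 m/s = 7.5329 km/s
strips/day = v*86400/40075 = 7.5329*86400/40075 = 16.2407
coverage/day = strips * swath = 16.2407 * 419.5502 = 6813.7948 km
revisit = 40075 / 6813.7948 = 5.8815 days

5.8815 days


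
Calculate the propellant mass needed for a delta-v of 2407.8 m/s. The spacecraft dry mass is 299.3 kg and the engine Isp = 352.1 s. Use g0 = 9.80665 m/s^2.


ve = Isp * g0 = 352.1 * 9.80665 = 3452.921465 m/s
mass ratio = exp(dv/ve) = exp(2407.8/3452.921465) = 2.00836820
m_prop = m_dry * (mr - 1) = 299.3 * (2.00836820 - 1)
m_prop = 301.8046 kg

301.8046 kg


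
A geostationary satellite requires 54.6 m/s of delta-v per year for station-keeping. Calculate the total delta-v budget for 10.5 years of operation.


dV = rate * years = 54.6 * 10.5
dV = 573.3000 m/s

573.3000 m/s


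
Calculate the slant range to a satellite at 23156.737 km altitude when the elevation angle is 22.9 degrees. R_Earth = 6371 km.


h = 23156.737 km, el = 22.9 deg
d = -R_E*sin(el) + sqrt((R_E*sin(el))^2 + 2*R_E*h + h^2)
d = -6371.0000*sin(0.3996804) + sqrt((6371.0000*0.389124)^2 + 2*6371.0000*23156.737 + 23156.737^2)
d = 26459.5090 km

26459.5090 km


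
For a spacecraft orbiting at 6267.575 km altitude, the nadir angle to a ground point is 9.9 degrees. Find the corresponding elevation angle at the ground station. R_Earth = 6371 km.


r = R_E + alt = 12638.5750 km
Law of sines in the satellite / Earth-center / ground-point triangle:
  sin(nadir)/R_E = sin(90 + el)/r  =>  cos(el) = (r/R_E)*sin(nadir)
cos(el) = (12638.5750 / 6371.0000) * sin(9.9 deg) = 0.3410672
el = arccos(0.3410672) = 70.0581 deg
(Earth-central angle = 90 - nadir - el = 10.0419 deg)

70.0581 degrees


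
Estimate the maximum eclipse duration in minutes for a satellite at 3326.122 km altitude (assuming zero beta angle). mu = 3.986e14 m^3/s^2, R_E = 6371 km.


r = 9697.1220 km
T = 158.3887 min
Eclipse fraction = arcsin(R_E/r)/pi = arcsin(6371.0000/9697.1220)/pi
= arcsin(0.6569991)/pi = 0.2281745
Eclipse duration = 0.2281745 * 158.3887 = 36.1403 min

36.1403 minutes


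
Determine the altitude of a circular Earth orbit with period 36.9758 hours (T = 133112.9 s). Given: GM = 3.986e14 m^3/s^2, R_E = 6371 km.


T = 133112.9 s
r = (mu*T^2/(4*pi^2))^(1/3) = (3.986e14 * 133112.9^2 / (4*pi^2))^(1/3)
r = 5.6347236e+07 m = 56347.2358 km
alt = r - R_E = 56347.2358 - 6371 = 49976.2358 km

49976.2358 km


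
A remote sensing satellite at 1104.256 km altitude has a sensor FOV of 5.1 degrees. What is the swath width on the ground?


FOV = 5.1 deg = 0.08901179 rad
swath = 2 * alt * tan(FOV/2) = 2 * 1104.256 * tan(0.0445059)
swath = 2 * 1104.256 * 0.0445353
swath = 98.3568 km

98.3568 km


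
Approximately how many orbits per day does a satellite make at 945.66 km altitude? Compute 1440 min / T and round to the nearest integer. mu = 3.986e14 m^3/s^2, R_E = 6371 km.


r = 7.31666e+06 m
T = 2*pi*sqrt(r^3/mu) = 6228.4579 s = 103.8076 min
revs/day = 1440 / 103.8076 = 13.8718
Rounded: 14 revolutions per day

14 revolutions per day


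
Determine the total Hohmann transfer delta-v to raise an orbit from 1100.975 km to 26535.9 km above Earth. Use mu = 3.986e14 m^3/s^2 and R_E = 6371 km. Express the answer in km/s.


r1 = 7471.9750 km = 7.471975e+06 m
r2 = 32906.9000 km = 3.29069e+07 m
dv1 = sqrt(mu/r1)*(sqrt(2*r2/(r1+r2)) - 1) = 2020.8104 m/s
dv2 = sqrt(mu/r2)*(1 - sqrt(2*r1/(r1+r2))) = 1363.0760 m/s
total dv = |dv1| + |dv2| = 2020.8104 + 1363.0760 = 3383.8864 m/s = 3.3839 km/s

3.3839 km/s


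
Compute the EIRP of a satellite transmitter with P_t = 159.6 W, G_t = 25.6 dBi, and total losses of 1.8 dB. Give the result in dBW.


Pt = 159.6 W = 22.0303 dBW
EIRP = Pt_dBW + Gt - losses = 22.0303 + 25.6 - 1.8 = 45.8303 dBW

45.8303 dBW


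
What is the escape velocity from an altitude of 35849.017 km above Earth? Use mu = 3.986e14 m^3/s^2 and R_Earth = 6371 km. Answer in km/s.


r = 6371.0 + 35849.017 = 42220.0170 km = 4.2220017e+07 m
v_esc = sqrt(2*mu/r) = sqrt(2*3.986e14 / 4.2220017e+07)
v_esc = 4345.3468 m/s = 4.3453 km/s

4.3453 km/s


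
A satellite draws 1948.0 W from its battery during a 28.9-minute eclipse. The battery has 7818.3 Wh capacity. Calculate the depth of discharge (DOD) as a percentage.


E_used = P * t / 60 = 1948.0 * 28.9 / 60 = 938.2867 Wh
DOD = E_used / E_total * 100 = 938.2867 / 7818.3 * 100
DOD = 12.0012 %

12.0012 %


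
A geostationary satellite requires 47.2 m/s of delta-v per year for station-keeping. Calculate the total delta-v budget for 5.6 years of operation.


dV = rate * years = 47.2 * 5.6
dV = 264.3200 m/s

264.3200 m/s


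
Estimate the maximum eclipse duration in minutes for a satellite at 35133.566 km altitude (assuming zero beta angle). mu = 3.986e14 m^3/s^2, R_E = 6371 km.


r = 41504.5660 km
T = 1402.5030 min
Eclipse fraction = arcsin(R_E/r)/pi = arcsin(6371.0000/41504.5660)/pi
= arcsin(0.1535012)/pi = 0.04905489
Eclipse duration = 0.04905489 * 1402.5030 = 68.7996 min

68.7996 minutes


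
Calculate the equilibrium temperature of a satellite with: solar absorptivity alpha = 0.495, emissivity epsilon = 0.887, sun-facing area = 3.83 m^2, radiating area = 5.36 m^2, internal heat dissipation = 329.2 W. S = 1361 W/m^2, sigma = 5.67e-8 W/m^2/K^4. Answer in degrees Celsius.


Numerator = alpha*S*A_sun + Q_int = 0.495*1361*3.83 + 329.2 = 2909.4518 W
Denominator = eps*sigma*A_rad = 0.887*5.67e-8*5.36 = 2.6956994e-07 W/K^4
T^4 = 1.0792939e+10 K^4
T = 322.3183 K = 49.1683 C

49.1683 degrees Celsius


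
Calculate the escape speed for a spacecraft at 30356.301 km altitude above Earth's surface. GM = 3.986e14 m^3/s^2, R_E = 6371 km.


r = 6371.0 + 30356.301 = 36727.3010 km = 3.6727301e+07 m
v_esc = sqrt(2*mu/r) = sqrt(2*3.986e14 / 3.6727301e+07)
v_esc = 4658.9617 m/s = 4.6590 km/s

4.6590 km/s


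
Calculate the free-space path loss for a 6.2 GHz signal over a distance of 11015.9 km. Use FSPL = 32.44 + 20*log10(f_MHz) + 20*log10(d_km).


f = 6.2 GHz = 6200.0000 MHz
d = 11015.9 km
FSPL = 32.44 + 20*log10(6200.0000) + 20*log10(11015.9)
FSPL = 32.44 + 75.8478 + 80.8404
FSPL = 189.1282 dB

189.1282 dB


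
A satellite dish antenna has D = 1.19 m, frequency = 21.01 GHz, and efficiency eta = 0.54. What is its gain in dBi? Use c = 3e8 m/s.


lambda = c/f = 3e8 / 2.101e+10 = 0.01427891 m
G = eta*(pi*D/lambda)^2 = 0.54*(pi*1.19/0.01427891)^2
G = 37016.6424 (linear)
G = 10*log10(37016.6424) = 45.6840 dBi

45.6840 dBi


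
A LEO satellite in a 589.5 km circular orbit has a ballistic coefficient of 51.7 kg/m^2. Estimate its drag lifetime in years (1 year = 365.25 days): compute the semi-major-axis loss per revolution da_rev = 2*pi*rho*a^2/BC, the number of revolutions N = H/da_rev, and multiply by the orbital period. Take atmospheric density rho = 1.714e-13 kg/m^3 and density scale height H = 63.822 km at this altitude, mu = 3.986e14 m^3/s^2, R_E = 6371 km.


a = R_E + alt = 6960.5000 km = 6.9605e+06 m
da_rev = 2*pi*rho*a^2/BC = 2*pi*1.714e-13*(6.9605e+06)^2/51.7 = 1.009209 m per revolution
N = H/da_rev = 63822.0000 m / 1.009209 m = 63239.6403 revolutions
P = 2*pi*sqrt(a^3/mu) = 5779.2553 s
lifetime = N*P = 63239.6403 * 5779.2553 = 3.6547802e+08 s = 4230.0697 days
years = 4230.0697 / 365.25 = 11.5813 years

11.5813 years


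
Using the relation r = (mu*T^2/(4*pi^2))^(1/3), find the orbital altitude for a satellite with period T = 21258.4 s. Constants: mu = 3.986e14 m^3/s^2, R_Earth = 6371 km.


T = 21258.4 s
r = (mu*T^2/(4*pi^2))^(1/3) = (3.986e14 * 21258.4^2 / (4*pi^2))^(1/3)
r = 1.6586175e+07 m = 16586.1747 km
alt = r - R_E = 16586.1747 - 6371 = 10215.1747 km

10215.1747 km


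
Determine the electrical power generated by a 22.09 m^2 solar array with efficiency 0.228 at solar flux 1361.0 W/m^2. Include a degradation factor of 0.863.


P = area * eta * S * degradation
P = 22.09 * 0.228 * 1361.0 * 0.863
P = 5915.6093 W

5915.6093 W


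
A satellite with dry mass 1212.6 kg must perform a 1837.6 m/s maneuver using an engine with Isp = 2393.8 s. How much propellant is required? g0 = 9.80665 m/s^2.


ve = Isp * g0 = 2393.8 * 9.80665 = 23475.158770 m/s
mass ratio = exp(dv/ve) = exp(1837.6/23475.158770) = 1.08142378
m_prop = m_dry * (mr - 1) = 1212.6 * (1.08142378 - 1)
m_prop = 98.7345 kg

98.7345 kg


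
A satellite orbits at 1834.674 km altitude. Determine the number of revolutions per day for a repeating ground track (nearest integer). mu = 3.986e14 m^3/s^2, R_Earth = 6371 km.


r = 8.205674e+06 m
T = 2*pi*sqrt(r^3/mu) = 7397.4597 s = 123.2910 min
revs/day = 1440 / 123.2910 = 11.6797
Rounded: 12 revolutions per day

12 revolutions per day


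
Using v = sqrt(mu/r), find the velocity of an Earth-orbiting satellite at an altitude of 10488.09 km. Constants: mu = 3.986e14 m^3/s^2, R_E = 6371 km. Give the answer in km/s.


r = R_E + alt = 6371.0 + 10488.09 = 16859.0900 km = 1.685909e+07 m
v = sqrt(mu/r) = sqrt(3.986e14 / 1.685909e+07) = 4862.4101 m/s = 4.8624 km/s

4.8624 km/s


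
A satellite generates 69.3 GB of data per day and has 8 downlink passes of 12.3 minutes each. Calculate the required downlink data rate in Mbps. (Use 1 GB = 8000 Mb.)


total contact time = 8 * 12.3 * 60 = 5904.0000 s
data = 69.3 GB = 554400.0000 Mb
rate = 554400.0000 / 5904.0000 = 93.9024 Mbps

93.9024 Mbps


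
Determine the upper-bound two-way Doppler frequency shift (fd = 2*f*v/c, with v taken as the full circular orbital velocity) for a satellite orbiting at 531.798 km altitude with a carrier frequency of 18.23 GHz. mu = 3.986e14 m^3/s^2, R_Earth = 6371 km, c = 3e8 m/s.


r = 6.902798e+06 m
v = sqrt(mu/r) = 7598.9934 m/s (worst-case radial velocity)
f = 18.23 GHz = 1.823e+10 Hz
fd = 2*f*v/c = 2*1.823e+10*7598.9934/3.0e+08
fd = 923530.9927 Hz

923530.9927 Hz


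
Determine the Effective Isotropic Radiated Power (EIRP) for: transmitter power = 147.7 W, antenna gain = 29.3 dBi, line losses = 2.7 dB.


Pt = 147.7 W = 21.6938 dBW
EIRP = Pt_dBW + Gt - losses = 21.6938 + 29.3 - 2.7 = 48.2938 dBW

48.2938 dBW


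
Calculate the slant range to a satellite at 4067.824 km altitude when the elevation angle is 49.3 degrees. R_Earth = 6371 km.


h = 4067.824 km, el = 49.3 deg
d = -R_E*sin(el) + sqrt((R_E*sin(el))^2 + 2*R_E*h + h^2)
d = -6371.0000*sin(0.8604473) + sqrt((6371.0000*0.7581343)^2 + 2*6371.0000*4067.824 + 4067.824^2)
d = 4746.4087 km

4746.4087 km


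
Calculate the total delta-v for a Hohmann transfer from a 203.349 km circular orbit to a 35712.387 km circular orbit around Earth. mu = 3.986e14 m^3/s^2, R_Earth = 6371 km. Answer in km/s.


r1 = 6574.3490 km = 6.574349e+06 m
r2 = 42083.3870 km = 4.2083387e+07 m
dv1 = sqrt(mu/r1)*(sqrt(2*r2/(r1+r2)) - 1) = 2454.3658 m/s
dv2 = sqrt(mu/r2)*(1 - sqrt(2*r1/(r1+r2))) = 1477.7600 m/s
total dv = |dv1| + |dv2| = 2454.3658 + 1477.7600 = 3932.1258 m/s = 3.9321 km/s

3.9321 km/s


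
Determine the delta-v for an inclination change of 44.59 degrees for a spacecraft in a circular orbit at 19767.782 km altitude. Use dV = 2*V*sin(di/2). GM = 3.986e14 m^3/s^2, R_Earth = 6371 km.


r = 26138.7820 km = 2.6138782e+07 m
V = sqrt(mu/r) = 3905.0444 m/s
di = 44.59 deg = 0.7782423 rad
dV = 2*V*sin(di/2) = 2*3905.0444*sin(0.3891212)
dV = 2962.9557 m/s = 2.9630 km/s

2.9630 km/s


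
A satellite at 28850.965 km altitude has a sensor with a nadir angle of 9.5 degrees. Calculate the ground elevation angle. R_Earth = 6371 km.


r = R_E + alt = 35221.9650 km
Law of sines in the satellite / Earth-center / ground-point triangle:
  sin(nadir)/R_E = sin(90 + el)/r  =>  cos(el) = (r/R_E)*sin(nadir)
cos(el) = (35221.9650 / 6371.0000) * sin(9.5 deg) = 0.9124629
el = arccos(0.9124629) = 24.1520 deg
(Earth-central angle = 90 - nadir - el = 56.3480 deg)

24.1520 degrees
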